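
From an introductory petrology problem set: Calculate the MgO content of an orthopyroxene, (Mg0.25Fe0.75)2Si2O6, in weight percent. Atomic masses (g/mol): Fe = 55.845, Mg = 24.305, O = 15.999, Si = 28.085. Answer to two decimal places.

M((Mg0.25Fe0.75)2Si2O6) = 248.084 g/mol; M(MgO) = 40.304 g/mol.
Moles MgO per formula unit = 0.50 Mg ÷ 1 = 0.5000.
MgO fraction = (0.5000 × 40.304) / 248.084 = 20.152/248.084 = 0.0812.

8.12 wt%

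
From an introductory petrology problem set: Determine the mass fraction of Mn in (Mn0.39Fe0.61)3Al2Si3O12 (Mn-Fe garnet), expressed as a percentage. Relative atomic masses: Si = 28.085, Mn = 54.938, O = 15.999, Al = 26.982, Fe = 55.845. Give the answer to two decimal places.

M((Mn0.39Fe0.61)3Al2Si3O12) = 496.681 g/mol.
Mn contributes 1.17 × 54.938 = 64.277 g per mole.
64.277/496.681 = 0.1294 → 12.94%.

12.94 mass %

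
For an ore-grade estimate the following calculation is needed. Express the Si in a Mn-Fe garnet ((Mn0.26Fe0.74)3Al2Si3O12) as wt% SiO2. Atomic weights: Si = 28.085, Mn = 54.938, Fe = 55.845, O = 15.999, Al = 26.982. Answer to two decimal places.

36.26 wt%

Formula mass = 497.035 g/mol.
3 Si → 3.0000 mol SiO2 per formula unit; M(SiO2) = 60.083, so SiO2 mass = 180.249 g.
180.249/497.035 × 100 = 36.26 wt%.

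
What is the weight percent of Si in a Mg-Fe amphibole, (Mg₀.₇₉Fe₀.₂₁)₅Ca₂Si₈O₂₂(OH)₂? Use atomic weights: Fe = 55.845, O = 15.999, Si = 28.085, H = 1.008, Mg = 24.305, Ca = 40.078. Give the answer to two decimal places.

Molar mass of (Mg₀.₇₉Fe₀.₂₁)₅Ca₂Si₈O₂₂(OH)₂: 3.95*24.305 + 1.05*55.845 + 2*40.078 + 8*28.085 + 24*15.999 + 2*1.008 = 845.470 g/mol.
Mass of Si per formula unit: 8 × 28.085 = 224.680 g.
Weight fraction Si = 224.680 / 845.470 = 0.2657.

26.57 mass %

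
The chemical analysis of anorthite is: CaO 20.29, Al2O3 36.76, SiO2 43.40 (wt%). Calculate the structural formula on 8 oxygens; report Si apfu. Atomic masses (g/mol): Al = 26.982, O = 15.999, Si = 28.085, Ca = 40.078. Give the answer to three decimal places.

2.001 Si apfu

CaO: 20.29/56.077 = 0.36182 mol → 0.36182 mol Ca, 0.36182 mol O.
Al2O3: 36.76/101.961 = 0.36053 mol → 0.72106 mol Al, 1.08159 mol O.
SiO2: 43.40/60.083 = 0.72233 mol → 0.72233 mol Si, 1.44466 mol O.
Total oxygen = 2.88807 mol. Normalization factor = 8/2.88807 = 2.77002.
Si per 8 O = 0.72233 × 2.77002 = 2.001.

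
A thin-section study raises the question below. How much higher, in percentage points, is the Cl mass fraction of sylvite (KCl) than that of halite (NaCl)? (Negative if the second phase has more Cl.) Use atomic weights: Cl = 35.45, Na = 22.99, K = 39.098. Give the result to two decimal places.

M(KCl) = 74.548 g/mol, so wt% Cl = 35.450/74.548 × 100 = 47.55%.
M(NaCl) = 58.440 g/mol, so wt% Cl = 35.450/58.440 × 100 = 60.66%.
47.55 − 60.66 = -13.11 pp.

-13.11 percentage points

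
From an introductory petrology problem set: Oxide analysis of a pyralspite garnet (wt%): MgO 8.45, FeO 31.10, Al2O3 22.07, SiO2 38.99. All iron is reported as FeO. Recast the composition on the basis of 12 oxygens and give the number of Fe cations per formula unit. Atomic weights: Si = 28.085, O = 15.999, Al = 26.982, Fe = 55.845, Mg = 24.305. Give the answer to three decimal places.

2.006 Fe apfu

MgO (M=40.304): mol = 0.20966; Mg = 0.20966, O = 0.20966.
FeO (M=71.844): mol = 0.43288; Fe = 0.43288, O = 0.43288.
Al2O3 (M=101.961): mol = 0.21646; Al = 0.43292, O = 0.64938.
SiO2 (M=60.083): mol = 0.64894; Si = 0.64894, O = 1.29788.
ΣO = 2.58980; factor = 12/ΣO = 4.63356.
Fe apfu = 0.43288 × 4.63356 = 2.006.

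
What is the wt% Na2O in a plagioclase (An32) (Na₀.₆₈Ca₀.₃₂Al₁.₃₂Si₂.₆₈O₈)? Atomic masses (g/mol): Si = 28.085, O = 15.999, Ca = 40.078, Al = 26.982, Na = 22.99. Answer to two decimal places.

7.88 wt%

Formula mass = 267.334 g/mol.
0.68 Na → 0.3400 mol Na2O per formula unit; M(Na2O) = 61.979, so Na2O mass = 21.073 g.
21.073/267.334 × 100 = 7.88 wt%.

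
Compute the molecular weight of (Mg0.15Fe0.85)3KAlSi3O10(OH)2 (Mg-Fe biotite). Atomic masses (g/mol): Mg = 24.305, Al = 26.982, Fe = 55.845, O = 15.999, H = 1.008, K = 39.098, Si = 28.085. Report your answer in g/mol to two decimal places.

M = 0.45*24.305 + 2.55*55.845 + 1*39.098 + 1*26.982 + 3*28.085 + 12*15.999 + 2*1.008

497.68 g/mol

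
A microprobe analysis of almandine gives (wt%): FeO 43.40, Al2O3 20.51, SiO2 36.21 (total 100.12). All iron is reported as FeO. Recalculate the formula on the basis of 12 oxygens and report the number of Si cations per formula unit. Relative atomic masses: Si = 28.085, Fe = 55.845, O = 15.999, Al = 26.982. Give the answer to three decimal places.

2.997 Si apfu

FeO: 43.40/71.844 = 0.60409 mol → 0.60409 mol Fe, 0.60409 mol O.
Al2O3: 20.51/101.961 = 0.20116 mol → 0.40232 mol Al, 0.60348 mol O.
SiO2: 36.21/60.083 = 0.60267 mol → 0.60267 mol Si, 1.20534 mol O.
Total oxygen = 2.41291 mol. Normalization factor = 12/2.41291 = 4.97325.
Si per 12 O = 0.60267 × 4.97325 = 2.997.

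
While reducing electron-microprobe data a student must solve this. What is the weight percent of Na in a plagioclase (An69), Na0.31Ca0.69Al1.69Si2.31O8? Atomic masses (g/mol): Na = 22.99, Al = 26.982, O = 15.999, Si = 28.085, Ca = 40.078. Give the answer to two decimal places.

Formula mass = 0.31·22.99 + 0.69·40.078 + 1.69·26.982 + 2.31·28.085 + 8·15.999 = 273.249 g/mol, of which 7.127 g is Na.
So Na makes up 7.127/273.249 = 0.0261 of the mass, i.e. 2.61%.

2.61 weight percent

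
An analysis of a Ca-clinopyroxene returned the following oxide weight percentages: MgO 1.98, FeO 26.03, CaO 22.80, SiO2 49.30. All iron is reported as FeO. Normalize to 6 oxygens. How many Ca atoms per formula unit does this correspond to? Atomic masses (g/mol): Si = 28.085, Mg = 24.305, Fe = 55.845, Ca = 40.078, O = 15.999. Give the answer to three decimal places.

0.992 Ca apfu

MgO: 1.98/40.304 = 0.04913 mol → 0.04913 mol Mg, 0.04913 mol O.
FeO: 26.03/71.844 = 0.36231 mol → 0.36231 mol Fe, 0.36231 mol O.
CaO: 22.80/56.077 = 0.40658 mol → 0.40658 mol Ca, 0.40658 mol O.
SiO2: 49.30/60.083 = 0.82053 mol → 0.82053 mol Si, 1.64106 mol O.
Total oxygen = 2.45908 mol. Normalization factor = 6/2.45908 = 2.43994.
Ca per 6 O = 0.40658 × 2.43994 = 0.992.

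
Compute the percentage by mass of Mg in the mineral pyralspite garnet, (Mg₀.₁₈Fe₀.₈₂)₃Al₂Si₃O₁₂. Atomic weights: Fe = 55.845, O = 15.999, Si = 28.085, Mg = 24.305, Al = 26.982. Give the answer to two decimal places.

Molar mass of (Mg₀.₁₈Fe₀.₈₂)₃Al₂Si₃O₁₂: 0.54×24.305 + 2.46×55.845 + 2×26.982 + 3×28.085 + 12×15.999 = 480.710 g/mol.
Mass of Mg per formula unit: 0.54 × 24.305 = 13.125 g.
Weight fraction Mg = 13.125 / 480.710 = 0.0273.

2.73 weight percent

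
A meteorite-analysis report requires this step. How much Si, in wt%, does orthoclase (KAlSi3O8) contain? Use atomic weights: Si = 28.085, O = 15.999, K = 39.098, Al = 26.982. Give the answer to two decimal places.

M(KAlSi3O8) = 278.327 g/mol.
Si contributes 3 × 28.085 = 84.255 g per mole.
84.255/278.327 = 0.3027 → 30.27%.

30.27 wt%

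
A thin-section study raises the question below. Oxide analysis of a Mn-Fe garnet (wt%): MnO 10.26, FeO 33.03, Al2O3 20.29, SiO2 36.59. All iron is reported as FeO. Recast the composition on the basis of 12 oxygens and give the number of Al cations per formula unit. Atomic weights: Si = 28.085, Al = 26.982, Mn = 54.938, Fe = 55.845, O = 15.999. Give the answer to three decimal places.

1.974 Al apfu

MnO (M=70.937): mol = 0.14464; Mn = 0.14464, O = 0.14464.
FeO (M=71.844): mol = 0.45975; Fe = 0.45975, O = 0.45975.
Al2O3 (M=101.961): mol = 0.19900; Al = 0.39800, O = 0.59700.
SiO2 (M=60.083): mol = 0.60899; Si = 0.60899, O = 1.21798.
ΣO = 2.41937; factor = 12/ΣO = 4.95997.
Al apfu = 0.39800 × 4.95997 = 1.974.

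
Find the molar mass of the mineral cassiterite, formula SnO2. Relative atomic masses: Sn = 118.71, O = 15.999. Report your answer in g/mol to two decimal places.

150.71 g/mol

Sn: 1 × 118.71 = 118.7100
O: 2 × 15.999 = 31.9980
Summing the contributions gives the formula mass.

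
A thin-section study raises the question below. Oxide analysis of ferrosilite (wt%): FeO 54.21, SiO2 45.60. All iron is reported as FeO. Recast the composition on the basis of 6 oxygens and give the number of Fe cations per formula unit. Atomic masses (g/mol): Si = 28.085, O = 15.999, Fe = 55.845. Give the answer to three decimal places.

1.992 Fe apfu

FeO: 54.21/71.844 = 0.75455 mol → 0.75455 mol Fe, 0.75455 mol O.
SiO2: 45.60/60.083 = 0.75895 mol → 0.75895 mol Si, 1.51790 mol O.
Total oxygen = 2.27245 mol. Normalization factor = 6/2.27245 = 2.64032.
Fe per 6 O = 0.75455 × 2.64032 = 1.992.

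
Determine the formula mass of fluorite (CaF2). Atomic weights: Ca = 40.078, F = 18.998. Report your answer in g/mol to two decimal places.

78.07 g/mol

M = 1·40.078 + 2·18.998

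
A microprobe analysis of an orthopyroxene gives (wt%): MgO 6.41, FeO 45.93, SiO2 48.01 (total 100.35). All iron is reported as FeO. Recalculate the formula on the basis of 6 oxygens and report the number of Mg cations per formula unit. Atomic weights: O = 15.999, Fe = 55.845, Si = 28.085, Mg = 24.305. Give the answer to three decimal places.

6.41 wt% MgO ÷ 40.304 g/mol = 0.15904 mol, giving 0.15904 Mg and 0.15904 O.
45.93 wt% FeO ÷ 71.844 g/mol = 0.63930 mol, giving 0.63930 Fe and 0.63930 O.
48.01 wt% SiO2 ÷ 60.083 g/mol = 0.79906 mol, giving 0.79906 Si and 1.59812 O.
Oxygen sums to 2.39646; scaling by 6/2.39646 = 2.50369 puts the formula on 6 O.
Mg: 0.15904 × 2.50369 = 0.398 atoms per formula unit.

0.398 Mg apfu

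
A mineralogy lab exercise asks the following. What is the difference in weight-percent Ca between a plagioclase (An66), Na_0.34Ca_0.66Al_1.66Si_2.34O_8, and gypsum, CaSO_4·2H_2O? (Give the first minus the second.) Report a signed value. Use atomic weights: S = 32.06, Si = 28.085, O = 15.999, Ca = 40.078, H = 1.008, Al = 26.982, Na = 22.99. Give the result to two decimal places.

First mineral: 26.451 g Ca in 272.769 g formula = 9.70 wt% Ca.
Second mineral: 40.078 g Ca in 172.164 g formula = 23.28 wt% Ca.
9.70% − 23.28% gives a difference of -13.58 percentage points.

-13.58 percentage points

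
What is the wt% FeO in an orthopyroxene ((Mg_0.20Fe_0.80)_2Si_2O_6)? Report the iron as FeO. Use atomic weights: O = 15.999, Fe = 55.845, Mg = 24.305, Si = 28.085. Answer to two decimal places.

Formula mass = 251.238 g/mol.
1.60 Fe → 1.6000 mol FeO per formula unit; M(FeO) = 71.844, so FeO mass = 114.950 g.
114.950/251.238 × 100 = 45.75 wt%.

45.75 wt%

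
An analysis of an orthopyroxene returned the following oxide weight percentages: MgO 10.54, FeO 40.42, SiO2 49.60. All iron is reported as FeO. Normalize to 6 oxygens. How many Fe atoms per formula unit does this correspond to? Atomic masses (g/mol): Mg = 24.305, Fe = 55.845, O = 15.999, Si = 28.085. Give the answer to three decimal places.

1.364 Fe apfu

MgO (M=40.304): mol = 0.26151; Mg = 0.26151, O = 0.26151.
FeO (M=71.844): mol = 0.56261; Fe = 0.56261, O = 0.56261.
SiO2 (M=60.083): mol = 0.82552; Si = 0.82552, O = 1.65104.
ΣO = 2.47516; factor = 6/ΣO = 2.42409.
Fe apfu = 0.56261 × 2.42409 = 1.364.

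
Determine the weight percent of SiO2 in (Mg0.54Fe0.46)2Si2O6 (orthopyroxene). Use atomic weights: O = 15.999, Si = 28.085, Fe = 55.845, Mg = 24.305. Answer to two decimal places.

52.29 wt%

M((Mg0.54Fe0.46)2Si2O6) = 229.791 g/mol; M(SiO2) = 60.083 g/mol.
Moles SiO2 per formula unit = 2 Si ÷ 1 = 2.0000.
SiO2 fraction = (2.0000 × 60.083) / 229.791 = 120.166/229.791 = 0.5229.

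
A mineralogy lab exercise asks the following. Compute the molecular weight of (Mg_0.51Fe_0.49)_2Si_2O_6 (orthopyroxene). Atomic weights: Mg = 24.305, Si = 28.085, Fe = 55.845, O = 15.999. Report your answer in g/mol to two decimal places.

231.68 g/mol

The formula mass is the sum 1.02*24.305 + 0.98*55.845 + 2*28.085 + 6*15.999.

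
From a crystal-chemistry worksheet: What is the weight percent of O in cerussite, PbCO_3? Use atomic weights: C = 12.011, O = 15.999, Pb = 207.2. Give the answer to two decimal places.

M(PbCO_3) = 267.208 g/mol.
O contributes 3 × 15.999 = 47.997 g per mole.
47.997/267.208 = 0.1796 → 17.96%.

17.96 mass %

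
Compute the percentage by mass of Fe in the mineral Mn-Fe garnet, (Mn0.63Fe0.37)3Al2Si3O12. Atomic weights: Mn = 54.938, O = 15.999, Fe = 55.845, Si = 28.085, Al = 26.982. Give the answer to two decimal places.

M((Mn0.63Fe0.37)3Al2Si3O12) = 496.028 g/mol.
Fe contributes 1.11 × 55.845 = 61.988 g per mole.
61.988/496.028 = 0.1250 → 12.50%.

12.50 mass %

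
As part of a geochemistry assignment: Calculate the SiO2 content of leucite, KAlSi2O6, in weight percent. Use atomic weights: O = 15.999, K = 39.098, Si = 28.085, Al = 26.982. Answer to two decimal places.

Molar mass of KAlSi2O6 = 1*39.098 + 1*26.982 + 2*28.085 + 6*15.999 = 218.244 g/mol.
Each formula unit contains 2 Si, equivalent to 2/1 = 2.0000 mol SiO2.
M(SiO2) = 1×28.085 + 2×15.999 = 60.083 g/mol.
Mass of SiO2 per formula unit = 2.0000 × 60.083 = 120.166 g.
SiO2 wt% = 120.166 / 218.244 × 100 = 55.06%.

55.06 wt%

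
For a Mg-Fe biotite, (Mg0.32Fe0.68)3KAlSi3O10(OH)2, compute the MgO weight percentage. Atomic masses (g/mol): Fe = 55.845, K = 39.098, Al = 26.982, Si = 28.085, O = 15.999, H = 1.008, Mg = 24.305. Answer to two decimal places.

8.03 wt%

M((Mg0.32Fe0.68)3KAlSi3O10(OH)2) = 481.596 g/mol; M(MgO) = 40.304 g/mol.
Moles MgO per formula unit = 0.96 Mg ÷ 1 = 0.9600.
MgO fraction = (0.9600 × 40.304) / 481.596 = 38.692/481.596 = 0.0803.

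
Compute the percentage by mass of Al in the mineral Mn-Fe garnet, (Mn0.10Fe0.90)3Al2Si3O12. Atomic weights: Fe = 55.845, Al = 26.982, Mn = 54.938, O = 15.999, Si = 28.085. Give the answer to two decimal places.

M((Mn0.10Fe0.90)3Al2Si3O12) = 497.470 g/mol.
Al contributes 2 × 26.982 = 53.964 g per mole.
53.964/497.470 = 0.1085 → 10.85%.

10.85 weight percent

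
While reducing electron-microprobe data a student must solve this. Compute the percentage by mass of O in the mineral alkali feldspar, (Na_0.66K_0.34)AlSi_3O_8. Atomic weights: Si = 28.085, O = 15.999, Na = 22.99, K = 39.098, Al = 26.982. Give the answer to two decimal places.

47.81 weight percent

Formula mass = 0.66*22.99 + 0.34*39.098 + 1*26.982 + 3*28.085 + 8*15.999 = 267.696 g/mol, of which 127.992 g is O.
So O makes up 127.992/267.696 = 0.4781 of the mass, i.e. 47.81%.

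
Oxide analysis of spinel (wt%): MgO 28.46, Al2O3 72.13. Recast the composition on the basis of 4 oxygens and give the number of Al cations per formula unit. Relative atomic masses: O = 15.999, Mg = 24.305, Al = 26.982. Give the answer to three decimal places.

MgO: 28.46/40.304 = 0.70613 mol → 0.70613 mol Mg, 0.70613 mol O.
Al2O3: 72.13/101.961 = 0.70743 mol → 1.41486 mol Al, 2.12229 mol O.
Total oxygen = 2.82842 mol. Normalization factor = 4/2.82842 = 1.41422.
Al per 4 O = 1.41486 × 1.41422 = 2.001.

2.001 Al apfu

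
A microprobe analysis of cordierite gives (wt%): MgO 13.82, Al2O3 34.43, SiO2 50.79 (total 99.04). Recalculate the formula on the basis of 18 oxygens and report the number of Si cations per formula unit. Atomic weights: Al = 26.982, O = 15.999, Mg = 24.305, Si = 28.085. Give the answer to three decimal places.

4.994 Si apfu

13.82 wt% MgO ÷ 40.304 g/mol = 0.34289 mol, giving 0.34289 Mg and 0.34289 O.
34.43 wt% Al2O3 ÷ 101.961 g/mol = 0.33768 mol, giving 0.67536 Al and 1.01304 O.
50.79 wt% SiO2 ÷ 60.083 g/mol = 0.84533 mol, giving 0.84533 Si and 1.69066 O.
Oxygen sums to 3.04659; scaling by 18/3.04659 = 5.90824 puts the formula on 18 O.
Si: 0.84533 × 5.90824 = 4.994 atoms per formula unit.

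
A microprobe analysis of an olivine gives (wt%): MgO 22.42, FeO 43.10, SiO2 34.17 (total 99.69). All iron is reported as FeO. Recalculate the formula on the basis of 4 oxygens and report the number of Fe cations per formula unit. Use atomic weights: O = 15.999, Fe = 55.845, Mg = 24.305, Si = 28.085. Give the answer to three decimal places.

1.046 Fe apfu

MgO (M=40.304): mol = 0.55627; Mg = 0.55627, O = 0.55627.
FeO (M=71.844): mol = 0.59991; Fe = 0.59991, O = 0.59991.
SiO2 (M=60.083): mol = 0.56871; Si = 0.56871, O = 1.13742.
ΣO = 2.29360; factor = 4/ΣO = 1.74398.
Fe apfu = 0.59991 × 1.74398 = 1.046.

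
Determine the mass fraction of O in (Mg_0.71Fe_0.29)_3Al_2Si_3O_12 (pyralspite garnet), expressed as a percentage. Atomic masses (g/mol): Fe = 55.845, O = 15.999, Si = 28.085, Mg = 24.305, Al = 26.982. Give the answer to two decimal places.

Formula mass = 2.13×24.305 + 0.87×55.845 + 2×26.982 + 3×28.085 + 12×15.999 = 430.562 g/mol, of which 191.988 g is O.
So O makes up 191.988/430.562 = 0.4459 of the mass, i.e. 44.59%.

44.59 weight percent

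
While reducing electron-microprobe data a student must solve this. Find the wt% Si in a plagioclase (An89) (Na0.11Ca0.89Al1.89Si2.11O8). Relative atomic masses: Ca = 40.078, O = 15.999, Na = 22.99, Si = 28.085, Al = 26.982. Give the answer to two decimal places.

M(Na0.11Ca0.89Al1.89Si2.11O8) = 276.446 g/mol.
Si contributes 2.11 × 28.085 = 59.259 g per mole.
59.259/276.446 = 0.2144 → 21.44%.

21.44 weight percent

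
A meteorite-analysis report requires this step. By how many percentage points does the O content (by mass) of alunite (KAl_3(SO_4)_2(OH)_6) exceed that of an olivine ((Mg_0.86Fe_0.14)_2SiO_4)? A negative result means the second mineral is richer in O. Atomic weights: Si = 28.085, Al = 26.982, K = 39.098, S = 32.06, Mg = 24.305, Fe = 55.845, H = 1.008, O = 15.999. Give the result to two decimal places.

First mineral: 223.986 g O in 414.198 g formula = 54.08 wt% O.
Second mineral: 63.996 g O in 149.522 g formula = 42.80 wt% O.
54.08% − 42.80% gives a difference of 11.28 percentage points.

11.28 percentage points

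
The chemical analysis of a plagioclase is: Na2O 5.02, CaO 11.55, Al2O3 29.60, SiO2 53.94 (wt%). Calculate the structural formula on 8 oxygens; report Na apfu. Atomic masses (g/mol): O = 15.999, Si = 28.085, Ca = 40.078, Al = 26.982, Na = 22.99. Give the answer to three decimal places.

0.439 Na apfu

Na2O: 5.02/61.979 = 0.08100 mol → 0.16200 mol Na, 0.08100 mol O.
CaO: 11.55/56.077 = 0.20597 mol → 0.20597 mol Ca, 0.20597 mol O.
Al2O3: 29.60/101.961 = 0.29031 mol → 0.58062 mol Al, 0.87093 mol O.
SiO2: 53.94/60.083 = 0.89776 mol → 0.89776 mol Si, 1.79552 mol O.
Total oxygen = 2.95342 mol. Normalization factor = 8/2.95342 = 2.70872.
Na per 8 O = 0.16200 × 2.70872 = 0.439.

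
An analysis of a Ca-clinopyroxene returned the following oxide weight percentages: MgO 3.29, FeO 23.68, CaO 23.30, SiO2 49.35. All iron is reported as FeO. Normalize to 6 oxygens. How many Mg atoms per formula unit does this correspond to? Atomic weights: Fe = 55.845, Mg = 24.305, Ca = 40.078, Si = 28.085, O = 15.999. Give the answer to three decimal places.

0.198 Mg apfu

MgO (M=40.304): mol = 0.08163; Mg = 0.08163, O = 0.08163.
FeO (M=71.844): mol = 0.32960; Fe = 0.32960, O = 0.32960.
CaO (M=56.077): mol = 0.41550; Ca = 0.41550, O = 0.41550.
SiO2 (M=60.083): mol = 0.82136; Si = 0.82136, O = 1.64272.
ΣO = 2.46945; factor = 6/ΣO = 2.42969.
Mg apfu = 0.08163 × 2.42969 = 0.198.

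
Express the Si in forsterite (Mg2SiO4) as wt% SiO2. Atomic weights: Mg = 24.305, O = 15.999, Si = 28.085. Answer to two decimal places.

42.71 wt%

Formula mass = 140.691 g/mol.
1 Si → 1.0000 mol SiO2 per formula unit; M(SiO2) = 60.083, so SiO2 mass = 60.083 g.
60.083/140.691 × 100 = 42.71 wt%.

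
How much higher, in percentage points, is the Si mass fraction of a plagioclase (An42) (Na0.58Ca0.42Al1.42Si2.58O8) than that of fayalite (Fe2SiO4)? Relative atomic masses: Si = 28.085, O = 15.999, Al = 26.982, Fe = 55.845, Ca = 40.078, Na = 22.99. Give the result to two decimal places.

13.16 percentage points

First mineral: 72.459 g Si in 268.933 g formula = 26.94 wt% Si.
Second mineral: 28.085 g Si in 203.771 g formula = 13.78 wt% Si.
26.94% − 13.78% gives a difference of 13.16 percentage points.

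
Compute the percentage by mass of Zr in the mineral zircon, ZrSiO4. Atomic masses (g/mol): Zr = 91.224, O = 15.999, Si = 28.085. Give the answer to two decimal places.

Molar mass of ZrSiO4: 1·91.224 + 1·28.085 + 4·15.999 = 183.305 g/mol.
Mass of Zr per formula unit: 1 × 91.224 = 91.224 g.
Weight fraction Zr = 91.224 / 183.305 = 0.4977.

49.77 mass %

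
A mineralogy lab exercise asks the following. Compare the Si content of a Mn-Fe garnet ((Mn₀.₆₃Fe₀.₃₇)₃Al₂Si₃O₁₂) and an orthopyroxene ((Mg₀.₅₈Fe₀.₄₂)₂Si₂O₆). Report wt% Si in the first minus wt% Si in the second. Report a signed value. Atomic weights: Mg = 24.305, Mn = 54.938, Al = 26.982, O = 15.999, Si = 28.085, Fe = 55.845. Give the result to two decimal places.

First mineral: 84.255 g Si in 496.028 g formula = 16.99 wt% Si.
Second mineral: 56.170 g Si in 227.268 g formula = 24.72 wt% Si.
16.99% − 24.72% gives a difference of -7.73 percentage points.

-7.73 percentage points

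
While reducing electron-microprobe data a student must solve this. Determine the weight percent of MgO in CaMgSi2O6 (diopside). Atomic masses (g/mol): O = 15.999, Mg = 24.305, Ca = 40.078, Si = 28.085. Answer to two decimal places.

Molar mass of CaMgSi2O6 = 1*40.078 + 1*24.305 + 2*28.085 + 6*15.999 = 216.547 g/mol.
Each formula unit contains 1 Mg, equivalent to 1/1 = 1.0000 mol MgO.
M(MgO) = 1×24.305 + 1×15.999 = 40.304 g/mol.
Mass of MgO per formula unit = 1.0000 × 40.304 = 40.304 g.
MgO wt% = 40.304 / 216.547 × 100 = 18.61%.

18.61 wt%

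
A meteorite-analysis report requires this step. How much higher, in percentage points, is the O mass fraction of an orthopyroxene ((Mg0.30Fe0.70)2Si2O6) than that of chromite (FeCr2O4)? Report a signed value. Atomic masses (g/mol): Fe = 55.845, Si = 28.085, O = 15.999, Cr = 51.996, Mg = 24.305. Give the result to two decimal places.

10.60 percentage points

First mineral: 95.994 g O in 244.930 g formula = 39.19 wt% O.
Second mineral: 63.996 g O in 223.833 g formula = 28.59 wt% O.
39.19% − 28.59% gives a difference of 10.60 percentage points.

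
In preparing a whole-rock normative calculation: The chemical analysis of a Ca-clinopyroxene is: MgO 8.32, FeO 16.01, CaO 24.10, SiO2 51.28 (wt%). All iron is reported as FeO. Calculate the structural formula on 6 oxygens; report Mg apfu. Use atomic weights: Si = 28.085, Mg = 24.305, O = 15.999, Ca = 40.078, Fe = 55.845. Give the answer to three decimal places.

MgO: 8.32/40.304 = 0.20643 mol → 0.20643 mol Mg, 0.20643 mol O.
FeO: 16.01/71.844 = 0.22284 mol → 0.22284 mol Fe, 0.22284 mol O.
CaO: 24.10/56.077 = 0.42977 mol → 0.42977 mol Ca, 0.42977 mol O.
SiO2: 51.28/60.083 = 0.85349 mol → 0.85349 mol Si, 1.70698 mol O.
Total oxygen = 2.56602 mol. Normalization factor = 6/2.56602 = 2.33825.
Mg per 6 O = 0.20643 × 2.33825 = 0.483.

0.483 Mg apfu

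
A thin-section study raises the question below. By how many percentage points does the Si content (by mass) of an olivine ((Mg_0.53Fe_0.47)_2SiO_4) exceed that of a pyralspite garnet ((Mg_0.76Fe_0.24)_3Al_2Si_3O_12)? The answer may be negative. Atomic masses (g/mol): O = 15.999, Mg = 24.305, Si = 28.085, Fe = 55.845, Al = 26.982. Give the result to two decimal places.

M((Mg_0.53Fe_0.47)_2SiO_4) = 170.339 g/mol, so wt% Si = 28.085/170.339 × 100 = 16.49%.
M((Mg_0.76Fe_0.24)_3Al_2Si_3O_12) = 425.831 g/mol, so wt% Si = 84.255/425.831 × 100 = 19.79%.
16.49 − 19.79 = -3.30 pp.

-3.30 percentage points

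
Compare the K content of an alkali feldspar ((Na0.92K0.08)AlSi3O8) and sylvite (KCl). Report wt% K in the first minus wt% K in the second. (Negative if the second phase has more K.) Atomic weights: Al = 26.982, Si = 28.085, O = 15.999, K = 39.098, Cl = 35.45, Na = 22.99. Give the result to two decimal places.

-51.26 percentage points

K in (Na0.92K0.08)AlSi3O8: molar mass 263.508 g/mol; 0.08×39.098 = 3.128 g → 1.19 wt%.
K in KCl: molar mass 74.548 g/mol; 1×39.098 = 39.098 g → 52.45 wt%.
Difference = 1.19 − 52.45 = -51.26 percentage points.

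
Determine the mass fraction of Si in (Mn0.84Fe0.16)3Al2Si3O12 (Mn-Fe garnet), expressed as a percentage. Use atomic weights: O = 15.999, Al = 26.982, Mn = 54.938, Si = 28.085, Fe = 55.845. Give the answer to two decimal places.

17.01 wt%

Molar mass of (Mn0.84Fe0.16)3Al2Si3O12: 2.52*54.938 + 0.48*55.845 + 2*26.982 + 3*28.085 + 12*15.999 = 495.456 g/mol.
Mass of Si per formula unit: 3 × 28.085 = 84.255 g.
Weight fraction Si = 84.255 / 495.456 = 0.1701.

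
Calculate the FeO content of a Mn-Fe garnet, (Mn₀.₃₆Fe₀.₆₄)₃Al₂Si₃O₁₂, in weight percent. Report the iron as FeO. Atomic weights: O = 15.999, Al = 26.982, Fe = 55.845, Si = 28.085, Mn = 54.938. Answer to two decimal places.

M((Mn₀.₃₆Fe₀.₆₄)₃Al₂Si₃O₁₂) = 496.762 g/mol; M(FeO) = 71.844 g/mol.
Moles FeO per formula unit = 1.92 Fe ÷ 1 = 1.9200.
FeO fraction = (1.9200 × 71.844) / 496.762 = 137.940/496.762 = 0.2777.

27.77 wt%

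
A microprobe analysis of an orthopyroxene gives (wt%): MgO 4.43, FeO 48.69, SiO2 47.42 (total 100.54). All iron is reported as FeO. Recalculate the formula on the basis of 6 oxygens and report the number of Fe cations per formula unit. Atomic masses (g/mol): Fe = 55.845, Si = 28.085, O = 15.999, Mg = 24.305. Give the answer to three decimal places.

MgO (M=40.304): mol = 0.10991; Mg = 0.10991, O = 0.10991.
FeO (M=71.844): mol = 0.67772; Fe = 0.67772, O = 0.67772.
SiO2 (M=60.083): mol = 0.78924; Si = 0.78924, O = 1.57848.
ΣO = 2.36611; factor = 6/ΣO = 2.53581.
Fe apfu = 0.67772 × 2.53581 = 1.719.

1.719 Fe apfu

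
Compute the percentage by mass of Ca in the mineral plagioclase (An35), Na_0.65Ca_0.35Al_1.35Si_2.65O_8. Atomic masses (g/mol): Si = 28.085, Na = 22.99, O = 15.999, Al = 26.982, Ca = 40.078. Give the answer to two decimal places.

5.24 weight percent

M(Na_0.65Ca_0.35Al_1.35Si_2.65O_8) = 267.814 g/mol.
Ca contributes 0.35 × 40.078 = 14.027 g per mole.
14.027/267.814 = 0.0524 → 5.24%.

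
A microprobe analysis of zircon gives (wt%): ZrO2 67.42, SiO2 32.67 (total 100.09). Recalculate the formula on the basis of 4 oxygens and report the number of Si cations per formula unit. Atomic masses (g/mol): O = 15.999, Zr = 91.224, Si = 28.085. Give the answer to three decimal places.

0.997 Si apfu

ZrO2 (M=123.222): mol = 0.54714; Zr = 0.54714, O = 1.09428.
SiO2 (M=60.083): mol = 0.54375; Si = 0.54375, O = 1.08750.
ΣO = 2.18178; factor = 4/ΣO = 1.83337.
Si apfu = 0.54375 × 1.83337 = 0.997.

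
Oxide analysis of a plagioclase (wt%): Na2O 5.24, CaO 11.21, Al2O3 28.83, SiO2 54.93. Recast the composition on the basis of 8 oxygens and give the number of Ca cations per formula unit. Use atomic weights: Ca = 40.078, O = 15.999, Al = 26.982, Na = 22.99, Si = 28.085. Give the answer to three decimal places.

0.540 Ca apfu

Na2O: 5.24/61.979 = 0.08454 mol → 0.16908 mol Na, 0.08454 mol O.
CaO: 11.21/56.077 = 0.19990 mol → 0.19990 mol Ca, 0.19990 mol O.
Al2O3: 28.83/101.961 = 0.28276 mol → 0.56552 mol Al, 0.84828 mol O.
SiO2: 54.93/60.083 = 0.91424 mol → 0.91424 mol Si, 1.82848 mol O.
Total oxygen = 2.96120 mol. Normalization factor = 8/2.96120 = 2.70161.
Ca per 8 O = 0.19990 × 2.70161 = 0.540.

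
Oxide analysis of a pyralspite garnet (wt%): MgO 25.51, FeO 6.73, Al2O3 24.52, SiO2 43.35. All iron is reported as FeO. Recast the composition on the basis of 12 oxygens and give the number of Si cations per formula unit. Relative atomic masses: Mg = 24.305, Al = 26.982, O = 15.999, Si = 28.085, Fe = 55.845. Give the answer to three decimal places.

25.51 wt% MgO ÷ 40.304 g/mol = 0.63294 mol, giving 0.63294 Mg and 0.63294 O.
6.73 wt% FeO ÷ 71.844 g/mol = 0.09368 mol, giving 0.09368 Fe and 0.09368 O.
24.52 wt% Al2O3 ÷ 101.961 g/mol = 0.24048 mol, giving 0.48096 Al and 0.72144 O.
43.35 wt% SiO2 ÷ 60.083 g/mol = 0.72150 mol, giving 0.72150 Si and 1.44300 O.
Oxygen sums to 2.89106; scaling by 12/2.89106 = 4.15073 puts the formula on 12 O.
Si: 0.72150 × 4.15073 = 2.995 atoms per formula unit.

2.995 Si apfu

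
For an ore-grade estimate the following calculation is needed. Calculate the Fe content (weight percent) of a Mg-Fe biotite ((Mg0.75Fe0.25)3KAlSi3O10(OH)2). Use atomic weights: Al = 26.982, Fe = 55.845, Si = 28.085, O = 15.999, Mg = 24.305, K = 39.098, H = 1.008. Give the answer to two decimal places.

9.50 weight percent

Molar mass of (Mg0.75Fe0.25)3KAlSi3O10(OH)2: 2.25×24.305 + 0.75×55.845 + 1×39.098 + 1×26.982 + 3×28.085 + 12×15.999 + 2×1.008 = 440.909 g/mol.
Mass of Fe per formula unit: 0.75 × 55.845 = 41.884 g.
Weight fraction Fe = 41.884 / 440.909 = 0.0950.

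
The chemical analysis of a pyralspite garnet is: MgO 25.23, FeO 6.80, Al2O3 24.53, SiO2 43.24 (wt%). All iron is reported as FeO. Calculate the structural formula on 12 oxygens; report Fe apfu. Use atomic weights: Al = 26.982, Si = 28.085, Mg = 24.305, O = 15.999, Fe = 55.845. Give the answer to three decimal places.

25.23 wt% MgO ÷ 40.304 g/mol = 0.62599 mol, giving 0.62599 Mg and 0.62599 O.
6.80 wt% FeO ÷ 71.844 g/mol = 0.09465 mol, giving 0.09465 Fe and 0.09465 O.
24.53 wt% Al2O3 ÷ 101.961 g/mol = 0.24058 mol, giving 0.48116 Al and 0.72174 O.
43.24 wt% SiO2 ÷ 60.083 g/mol = 0.71967 mol, giving 0.71967 Si and 1.43934 O.
Oxygen sums to 2.88172; scaling by 12/2.88172 = 4.16418 puts the formula on 12 O.
Fe: 0.09465 × 4.16418 = 0.394 atoms per formula unit.

0.394 Fe apfu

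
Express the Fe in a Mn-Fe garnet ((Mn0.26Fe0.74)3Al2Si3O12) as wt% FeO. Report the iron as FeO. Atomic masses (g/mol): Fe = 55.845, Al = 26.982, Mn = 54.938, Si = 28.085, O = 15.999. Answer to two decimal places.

Molar mass of (Mn0.26Fe0.74)3Al2Si3O12 = 0.78×54.938 + 2.22×55.845 + 2×26.982 + 3×28.085 + 12×15.999 = 497.035 g/mol.
Each formula unit contains 2.22 Fe, equivalent to 2.22/1 = 2.2200 mol FeO.
M(FeO) = 1×55.845 + 1×15.999 = 71.844 g/mol.
Mass of FeO per formula unit = 2.2200 × 71.844 = 159.494 g.
FeO wt% = 159.494 / 497.035 × 100 = 32.09%.

32.09 wt%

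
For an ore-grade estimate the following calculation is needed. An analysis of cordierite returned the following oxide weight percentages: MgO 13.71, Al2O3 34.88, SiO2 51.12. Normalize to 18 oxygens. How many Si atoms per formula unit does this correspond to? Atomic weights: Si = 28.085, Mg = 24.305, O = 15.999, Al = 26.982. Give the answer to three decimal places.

4.992 Si apfu

MgO: 13.71/40.304 = 0.34016 mol → 0.34016 mol Mg, 0.34016 mol O.
Al2O3: 34.88/101.961 = 0.34209 mol → 0.68418 mol Al, 1.02627 mol O.
SiO2: 51.12/60.083 = 0.85082 mol → 0.85082 mol Si, 1.70164 mol O.
Total oxygen = 3.06807 mol. Normalization factor = 18/3.06807 = 5.86688.
Si per 18 O = 0.85082 × 5.86688 = 4.992.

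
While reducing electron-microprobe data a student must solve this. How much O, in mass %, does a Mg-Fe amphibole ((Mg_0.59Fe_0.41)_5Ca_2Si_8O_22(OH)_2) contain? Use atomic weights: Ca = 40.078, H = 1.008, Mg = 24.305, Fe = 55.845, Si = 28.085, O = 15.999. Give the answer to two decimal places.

43.78 mass %

Molar mass of (Mg_0.59Fe_0.41)_5Ca_2Si_8O_22(OH)_2: 2.95*24.305 + 2.05*55.845 + 2*40.078 + 8*28.085 + 24*15.999 + 2*1.008 = 877.010 g/mol.
Mass of O per formula unit: 24 × 15.999 = 383.976 g.
Weight fraction O = 383.976 / 877.010 = 0.4378.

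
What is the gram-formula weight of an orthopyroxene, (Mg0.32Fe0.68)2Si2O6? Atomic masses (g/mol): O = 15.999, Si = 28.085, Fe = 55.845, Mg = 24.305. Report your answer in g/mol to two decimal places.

243.67 g/mol

The formula mass is the sum 0.64*24.305 + 1.36*55.845 + 2*28.085 + 6*15.999.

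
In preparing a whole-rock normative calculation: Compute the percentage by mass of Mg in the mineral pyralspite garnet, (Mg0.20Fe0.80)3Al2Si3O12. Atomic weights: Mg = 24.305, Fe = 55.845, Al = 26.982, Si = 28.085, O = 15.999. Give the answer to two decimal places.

3.05 weight percent

Molar mass of (Mg0.20Fe0.80)3Al2Si3O12: 0.60×24.305 + 2.40×55.845 + 2×26.982 + 3×28.085 + 12×15.999 = 478.818 g/mol.
Mass of Mg per formula unit: 0.60 × 24.305 = 14.583 g.
Weight fraction Mg = 14.583 / 478.818 = 0.0305.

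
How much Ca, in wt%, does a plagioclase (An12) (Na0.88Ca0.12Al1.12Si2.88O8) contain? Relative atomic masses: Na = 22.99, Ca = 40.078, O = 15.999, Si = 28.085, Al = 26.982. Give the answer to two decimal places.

M(Na0.88Ca0.12Al1.12Si2.88O8) = 264.137 g/mol.
Ca contributes 0.12 × 40.078 = 4.809 g per mole.
4.809/264.137 = 0.0182 → 1.82%.

1.82 wt%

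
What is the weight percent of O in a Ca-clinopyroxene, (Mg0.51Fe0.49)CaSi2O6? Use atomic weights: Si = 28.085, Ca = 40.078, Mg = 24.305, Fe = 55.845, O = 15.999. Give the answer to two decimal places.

41.38 wt%

Molar mass of (Mg0.51Fe0.49)CaSi2O6: 0.51·24.305 + 0.49·55.845 + 1·40.078 + 2·28.085 + 6·15.999 = 232.002 g/mol.
Mass of O per formula unit: 6 × 15.999 = 95.994 g.
Weight fraction O = 95.994 / 232.002 = 0.4138.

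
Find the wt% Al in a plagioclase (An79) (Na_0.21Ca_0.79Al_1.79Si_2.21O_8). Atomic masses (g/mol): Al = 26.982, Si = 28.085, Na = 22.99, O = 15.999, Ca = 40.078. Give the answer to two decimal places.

17.57 weight percent

M(Na_0.21Ca_0.79Al_1.79Si_2.21O_8) = 274.847 g/mol.
Al contributes 1.79 × 26.982 = 48.298 g per mole.
48.298/274.847 = 0.1757 → 17.57%.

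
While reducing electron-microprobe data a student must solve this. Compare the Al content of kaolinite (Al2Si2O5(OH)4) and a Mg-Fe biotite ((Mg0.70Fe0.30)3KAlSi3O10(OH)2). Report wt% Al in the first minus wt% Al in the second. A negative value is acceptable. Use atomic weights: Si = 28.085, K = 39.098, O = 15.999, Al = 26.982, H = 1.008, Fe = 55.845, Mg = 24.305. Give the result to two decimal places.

14.85 percentage points

Al in Al2Si2O5(OH)4: molar mass 258.157 g/mol; 2×26.982 = 53.964 g → 20.90 wt%.
Al in (Mg0.70Fe0.30)3KAlSi3O10(OH)2: molar mass 445.640 g/mol; 1×26.982 = 26.982 g → 6.05 wt%.
Difference = 20.90 − 6.05 = 14.85 percentage points.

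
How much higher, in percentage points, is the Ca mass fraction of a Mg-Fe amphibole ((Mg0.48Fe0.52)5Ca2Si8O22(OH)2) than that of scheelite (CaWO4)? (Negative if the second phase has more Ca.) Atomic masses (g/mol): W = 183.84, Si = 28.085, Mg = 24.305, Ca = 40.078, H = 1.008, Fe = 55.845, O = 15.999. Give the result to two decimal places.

First mineral: 80.156 g Ca in 894.357 g formula = 8.96 wt% Ca.
Second mineral: 40.078 g Ca in 287.914 g formula = 13.92 wt% Ca.
8.96% − 13.92% gives a difference of -4.96 percentage points.

-4.96 percentage points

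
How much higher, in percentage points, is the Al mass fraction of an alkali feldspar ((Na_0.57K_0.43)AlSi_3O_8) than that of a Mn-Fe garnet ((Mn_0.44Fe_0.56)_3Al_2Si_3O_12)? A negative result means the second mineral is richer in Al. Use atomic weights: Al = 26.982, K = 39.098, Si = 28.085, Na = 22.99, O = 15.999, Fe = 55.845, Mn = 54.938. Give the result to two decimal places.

Al in (Na_0.57K_0.43)AlSi_3O_8: molar mass 269.145 g/mol; 1×26.982 = 26.982 g → 10.03 wt%.
Al in (Mn_0.44Fe_0.56)_3Al_2Si_3O_12: molar mass 496.545 g/mol; 2×26.982 = 53.964 g → 10.87 wt%.
Difference = 10.03 − 10.87 = -0.84 percentage points.

-0.84 percentage points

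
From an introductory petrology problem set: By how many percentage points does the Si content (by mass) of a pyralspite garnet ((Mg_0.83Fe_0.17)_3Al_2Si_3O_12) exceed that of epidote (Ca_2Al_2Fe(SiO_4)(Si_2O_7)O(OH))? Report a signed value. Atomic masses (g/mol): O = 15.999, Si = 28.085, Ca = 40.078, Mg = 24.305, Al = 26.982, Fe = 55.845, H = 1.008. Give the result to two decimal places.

First mineral: 84.255 g Si in 419.207 g formula = 20.10 wt% Si.
Second mineral: 84.255 g Si in 483.215 g formula = 17.44 wt% Si.
20.10% − 17.44% gives a difference of 2.66 percentage points.

2.66 percentage points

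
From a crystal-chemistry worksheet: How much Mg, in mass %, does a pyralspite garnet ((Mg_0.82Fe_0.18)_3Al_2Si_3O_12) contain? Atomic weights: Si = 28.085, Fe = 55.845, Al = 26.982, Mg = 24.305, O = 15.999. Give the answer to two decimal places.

14.23 mass %

Molar mass of (Mg_0.82Fe_0.18)_3Al_2Si_3O_12: 2.46×24.305 + 0.54×55.845 + 2×26.982 + 3×28.085 + 12×15.999 = 420.154 g/mol.
Mass of Mg per formula unit: 2.46 × 24.305 = 59.790 g.
Weight fraction Mg = 59.790 / 420.154 = 0.1423.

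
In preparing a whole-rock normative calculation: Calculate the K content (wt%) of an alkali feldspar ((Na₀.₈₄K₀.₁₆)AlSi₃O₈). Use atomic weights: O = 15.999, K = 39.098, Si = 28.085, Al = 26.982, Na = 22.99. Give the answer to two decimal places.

2.36 wt%

Formula mass = 0.84×22.99 + 0.16×39.098 + 1×26.982 + 3×28.085 + 8×15.999 = 264.796 g/mol, of which 6.256 g is K.
So K makes up 6.256/264.796 = 0.0236 of the mass, i.e. 2.36%.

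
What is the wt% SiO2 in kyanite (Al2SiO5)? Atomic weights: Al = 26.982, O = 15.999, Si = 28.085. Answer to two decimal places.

37.08 wt%

Formula mass = 162.044 g/mol.
1 Si → 1.0000 mol SiO2 per formula unit; M(SiO2) = 60.083, so SiO2 mass = 60.083 g.
60.083/162.044 × 100 = 37.08 wt%.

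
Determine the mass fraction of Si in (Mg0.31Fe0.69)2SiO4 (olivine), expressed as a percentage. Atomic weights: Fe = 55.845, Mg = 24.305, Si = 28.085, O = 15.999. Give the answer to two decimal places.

Formula mass = 0.62*24.305 + 1.38*55.845 + 1*28.085 + 4*15.999 = 184.216 g/mol, of which 28.085 g is Si.
So Si makes up 28.085/184.216 = 0.1525 of the mass, i.e. 15.25%.

15.25 mass %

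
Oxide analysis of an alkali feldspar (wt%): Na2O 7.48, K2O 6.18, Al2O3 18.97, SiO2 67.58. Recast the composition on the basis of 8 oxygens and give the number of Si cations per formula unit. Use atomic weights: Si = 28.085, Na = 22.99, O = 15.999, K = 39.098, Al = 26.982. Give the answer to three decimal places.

7.48 wt% Na2O ÷ 61.979 g/mol = 0.12069 mol, giving 0.24138 Na and 0.12069 O.
6.18 wt% K2O ÷ 94.195 g/mol = 0.06561 mol, giving 0.13122 K and 0.06561 O.
18.97 wt% Al2O3 ÷ 101.961 g/mol = 0.18605 mol, giving 0.37210 Al and 0.55815 O.
67.58 wt% SiO2 ÷ 60.083 g/mol = 1.12478 mol, giving 1.12478 Si and 2.24956 O.
Oxygen sums to 2.99401; scaling by 8/2.99401 = 2.67200 puts the formula on 8 O.
Si: 1.12478 × 2.67200 = 3.005 atoms per formula unit.

3.005 Si apfu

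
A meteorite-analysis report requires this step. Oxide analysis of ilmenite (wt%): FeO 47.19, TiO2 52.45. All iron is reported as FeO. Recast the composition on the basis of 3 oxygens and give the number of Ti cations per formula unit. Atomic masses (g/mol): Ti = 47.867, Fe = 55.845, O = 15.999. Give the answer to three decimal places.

1.000 Ti apfu

47.19 wt% FeO ÷ 71.844 g/mol = 0.65684 mol, giving 0.65684 Fe and 0.65684 O.
52.45 wt% TiO2 ÷ 79.865 g/mol = 0.65673 mol, giving 0.65673 Ti and 1.31346 O.
Oxygen sums to 1.97030; scaling by 3/1.97030 = 1.52261 puts the formula on 3 O.
Ti: 0.65673 × 1.52261 = 1.000 atoms per formula unit.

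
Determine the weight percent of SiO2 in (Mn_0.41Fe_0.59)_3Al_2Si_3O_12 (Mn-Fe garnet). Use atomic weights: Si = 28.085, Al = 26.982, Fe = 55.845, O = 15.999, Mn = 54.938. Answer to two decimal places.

Molar mass of (Mn_0.41Fe_0.59)_3Al_2Si_3O_12 = 1.23*54.938 + 1.77*55.845 + 2*26.982 + 3*28.085 + 12*15.999 = 496.626 g/mol.
Each formula unit contains 3 Si, equivalent to 3/1 = 3.0000 mol SiO2.
M(SiO2) = 1×28.085 + 2×15.999 = 60.083 g/mol.
Mass of SiO2 per formula unit = 3.0000 × 60.083 = 180.249 g.
SiO2 wt% = 180.249 / 496.626 × 100 = 36.29%.

36.29 wt%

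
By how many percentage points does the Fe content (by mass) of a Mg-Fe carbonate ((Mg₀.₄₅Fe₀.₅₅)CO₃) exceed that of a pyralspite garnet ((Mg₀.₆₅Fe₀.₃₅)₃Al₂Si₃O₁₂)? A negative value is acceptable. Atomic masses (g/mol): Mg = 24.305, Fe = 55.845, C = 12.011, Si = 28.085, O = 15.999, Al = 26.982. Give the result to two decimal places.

16.77 percentage points

Fe in (Mg₀.₄₅Fe₀.₅₅)CO₃: molar mass 101.660 g/mol; 0.55×55.845 = 30.715 g → 30.21 wt%.
Fe in (Mg₀.₆₅Fe₀.₃₅)₃Al₂Si₃O₁₂: molar mass 436.239 g/mol; 1.05×55.845 = 58.637 g → 13.44 wt%.
Difference = 30.21 − 13.44 = 16.77 percentage points.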